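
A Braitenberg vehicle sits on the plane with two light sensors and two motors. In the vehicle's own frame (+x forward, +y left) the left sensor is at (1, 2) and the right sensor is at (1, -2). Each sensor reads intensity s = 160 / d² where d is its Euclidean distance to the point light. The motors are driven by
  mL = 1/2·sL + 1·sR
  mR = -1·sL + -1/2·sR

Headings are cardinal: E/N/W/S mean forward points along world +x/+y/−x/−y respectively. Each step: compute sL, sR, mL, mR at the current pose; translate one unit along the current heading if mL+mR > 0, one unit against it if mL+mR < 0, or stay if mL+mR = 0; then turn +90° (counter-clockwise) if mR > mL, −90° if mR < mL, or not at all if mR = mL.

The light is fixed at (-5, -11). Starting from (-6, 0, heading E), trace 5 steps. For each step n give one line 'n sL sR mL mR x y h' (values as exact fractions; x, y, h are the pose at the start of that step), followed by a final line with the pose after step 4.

0 160/169 160/81 33520/13689 -26480/13689 -6 0 E
1 20/13 20/13 30/13 -30/13 -5 0 S
2 80/41 16/17 1336/697 -1688/697 -5 0 W
3 32/29 160/153 7088/4437 -7216/4437 -4 0 N
4 40/37 40/17 1820/629 -1420/629 -4 -1 E
final -3 -1 S

n=0: pose=(-6,0,E); sL=160/169, sR=160/81; mL=33520/13689, mR=-26480/13689; mL+mR=7040/13689 → advance +1; mR−mL=-20000/4563 → turn -1·90°
n=1: pose=(-5,0,S); sL=20/13, sR=20/13; mL=30/13, mR=-30/13; mL+mR=0 → advance +0; mR−mL=-60/13 → turn -1·90°
n=2: pose=(-5,0,W); sL=80/41, sR=16/17; mL=1336/697, mR=-1688/697; mL+mR=-352/697 → advance -1; mR−mL=-3024/697 → turn -1·90°
n=3: pose=(-4,0,N); sL=32/29, sR=160/153; mL=7088/4437, mR=-7216/4437; mL+mR=-128/4437 → advance -1; mR−mL=-4768/1479 → turn -1·90°
n=4: pose=(-4,-1,E); sL=40/37, sR=40/17; mL=1820/629, mR=-1420/629; mL+mR=400/629 → advance +1; mR−mL=-3240/629 → turn -1·90°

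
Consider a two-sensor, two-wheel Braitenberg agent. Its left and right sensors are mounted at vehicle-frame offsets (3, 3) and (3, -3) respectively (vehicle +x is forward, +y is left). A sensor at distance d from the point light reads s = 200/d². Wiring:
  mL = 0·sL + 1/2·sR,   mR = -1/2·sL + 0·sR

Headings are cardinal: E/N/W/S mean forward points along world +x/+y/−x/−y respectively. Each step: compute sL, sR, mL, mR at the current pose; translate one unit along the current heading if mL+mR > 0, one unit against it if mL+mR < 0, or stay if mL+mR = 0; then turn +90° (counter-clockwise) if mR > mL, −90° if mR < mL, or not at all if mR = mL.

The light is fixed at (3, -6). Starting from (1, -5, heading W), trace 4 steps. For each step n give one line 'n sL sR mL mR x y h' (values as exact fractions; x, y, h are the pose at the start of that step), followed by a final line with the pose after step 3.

n=0: pose=(1,-5,W); sL=200/29, sR=200/41; mL=100/41, mR=-100/29; mL+mR=-1200/1189 → advance -1; mR−mL=-7000/1189 → turn -1·90°
n=1: pose=(2,-5,N); sL=25/4, sR=10; mL=5, mR=-25/8; mL+mR=15/8 → advance +1; mR−mL=-65/8 → turn -1·90°
n=2: pose=(2,-4,E); sL=200/29, sR=40; mL=20, mR=-100/29; mL+mR=480/29 → advance +1; mR−mL=-680/29 → turn -1·90°
n=3: pose=(3,-4,S); sL=20, sR=20; mL=10, mR=-10; mL+mR=0 → advance +0; mR−mL=-20 → turn -1·90°

0 200/29 200/41 100/41 -100/29 1 -5 W
1 25/4 10 5 -25/8 2 -5 N
2 200/29 40 20 -100/29 2 -4 E
3 20 20 10 -10 3 -4 S
final 3 -4 W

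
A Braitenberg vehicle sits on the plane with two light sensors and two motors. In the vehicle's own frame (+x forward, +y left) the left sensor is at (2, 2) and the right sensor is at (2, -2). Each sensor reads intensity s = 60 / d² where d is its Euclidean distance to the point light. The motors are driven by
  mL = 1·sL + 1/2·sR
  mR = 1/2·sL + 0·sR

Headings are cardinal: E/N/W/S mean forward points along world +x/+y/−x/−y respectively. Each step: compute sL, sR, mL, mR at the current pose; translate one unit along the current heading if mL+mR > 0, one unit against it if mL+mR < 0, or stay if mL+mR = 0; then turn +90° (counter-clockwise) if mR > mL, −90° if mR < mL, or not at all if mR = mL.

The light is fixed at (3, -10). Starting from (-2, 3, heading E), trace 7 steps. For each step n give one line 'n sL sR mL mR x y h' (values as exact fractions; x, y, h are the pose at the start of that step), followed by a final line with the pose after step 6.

n=0: pose=(-2,3,E); sL=10/39, sR=6/13; mL=19/39, mR=5/39; mL+mR=8/13 → advance +1; mR−mL=-14/39 → turn -1·90°
n=1: pose=(-1,3,S); sL=12/25, sR=60/157; mL=2634/3925, mR=6/25; mL+mR=3576/3925 → advance +1; mR−mL=-1692/3925 → turn -1·90°
n=2: pose=(-1,2,W); sL=15/34, sR=15/58; mL=1125/1972, mR=15/68; mL+mR=390/493 → advance +1; mR−mL=-345/986 → turn -1·90°
n=3: pose=(-2,2,N); sL=12/49, sR=12/41; mL=786/2009, mR=6/49; mL+mR=1032/2009 → advance +1; mR−mL=-540/2009 → turn -1·90°
n=4: pose=(-2,3,E); sL=10/39, sR=6/13; mL=19/39, mR=5/39; mL+mR=8/13 → advance +1; mR−mL=-14/39 → turn -1·90°
n=5: pose=(-1,3,S); sL=12/25, sR=60/157; mL=2634/3925, mR=6/25; mL+mR=3576/3925 → advance +1; mR−mL=-1692/3925 → turn -1·90°
n=6: pose=(-1,2,W); sL=15/34, sR=15/58; mL=1125/1972, mR=15/68; mL+mR=390/493 → advance +1; mR−mL=-345/986 → turn -1·90°

0 10/39 6/13 19/39 5/39 -2 3 E
1 12/25 60/157 2634/3925 6/25 -1 3 S
2 15/34 15/58 1125/1972 15/68 -1 2 W
3 12/49 12/41 786/2009 6/49 -2 2 N
4 10/39 6/13 19/39 5/39 -2 3 E
5 12/25 60/157 2634/3925 6/25 -1 3 S
6 15/34 15/58 1125/1972 15/68 -1 2 W
final -2 2 N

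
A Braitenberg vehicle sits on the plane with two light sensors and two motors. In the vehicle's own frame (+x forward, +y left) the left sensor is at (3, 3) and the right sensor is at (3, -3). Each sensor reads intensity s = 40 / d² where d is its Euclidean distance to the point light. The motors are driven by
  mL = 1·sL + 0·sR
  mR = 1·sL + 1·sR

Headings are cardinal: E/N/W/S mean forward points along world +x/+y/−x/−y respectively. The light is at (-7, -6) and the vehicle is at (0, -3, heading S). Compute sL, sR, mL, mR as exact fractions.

left sensor world pos  = (3, -6); dL² = 100
right sensor world pos = (-3, -6); dR² = 16
sL = 40/100 = 2/5
sR = 40/16 = 5/2
mL = 1·sL + 0·sR = 2/5
mR = 1·sL + 1·sR = 29/10

2/5 5/2 2/5 29/10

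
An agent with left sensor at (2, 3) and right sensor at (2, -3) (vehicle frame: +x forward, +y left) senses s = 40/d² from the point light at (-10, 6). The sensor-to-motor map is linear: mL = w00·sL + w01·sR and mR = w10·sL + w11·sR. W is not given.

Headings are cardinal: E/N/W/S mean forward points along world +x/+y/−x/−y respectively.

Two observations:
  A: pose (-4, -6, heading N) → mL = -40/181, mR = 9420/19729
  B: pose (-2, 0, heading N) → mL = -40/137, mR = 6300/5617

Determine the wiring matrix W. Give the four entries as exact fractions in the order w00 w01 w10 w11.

0 -1 1 1/2

obs A: pose=(-4,-6,N) → sL=40/109, sR=40/181, mL=-40/181, mR=9420/19729
obs B: pose=(-2,0,N) → sL=40/41, sR=40/137, mL=-40/137, mR=6300/5617
sensor matrix S = [[40/109, 40/181], [40/41, 40/137]]; det S = -12019200/110817793
solve [mL_A; mL_B] = S·[w00; w01] and [mR_A; mR_B] = S·[w10; w11]:
  w00 = 0, w01 = -1, w10 = 1, w11 = 1/2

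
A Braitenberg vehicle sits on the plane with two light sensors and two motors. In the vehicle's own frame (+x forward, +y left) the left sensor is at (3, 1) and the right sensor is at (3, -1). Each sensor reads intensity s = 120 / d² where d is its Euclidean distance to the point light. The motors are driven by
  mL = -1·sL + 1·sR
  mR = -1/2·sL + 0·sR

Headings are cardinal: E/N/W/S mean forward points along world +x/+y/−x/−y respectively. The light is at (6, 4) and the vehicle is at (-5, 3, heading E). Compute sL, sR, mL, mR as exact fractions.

15/8 30/17 -15/136 -15/16

left sensor world pos  = (-2, 4); dL² = 64
right sensor world pos = (-2, 2); dR² = 68
sL = 120/64 = 15/8
sR = 120/68 = 30/17
mL = -1·sL + 1·sR = -15/136
mR = -1/2·sL + 0·sR = -15/16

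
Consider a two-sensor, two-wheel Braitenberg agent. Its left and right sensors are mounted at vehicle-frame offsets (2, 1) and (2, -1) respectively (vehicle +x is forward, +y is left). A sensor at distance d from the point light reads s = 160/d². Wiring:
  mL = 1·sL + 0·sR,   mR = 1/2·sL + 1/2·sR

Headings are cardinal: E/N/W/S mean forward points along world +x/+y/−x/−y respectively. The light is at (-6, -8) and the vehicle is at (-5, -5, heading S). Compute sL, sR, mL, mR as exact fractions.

left sensor world pos  = (-4, -7); dL² = 5
right sensor world pos = (-6, -7); dR² = 1
sL = 160/5 = 32
sR = 160/1 = 160
mL = 1·sL + 0·sR = 32
mR = 1/2·sL + 1/2·sR = 96

32 160 32 96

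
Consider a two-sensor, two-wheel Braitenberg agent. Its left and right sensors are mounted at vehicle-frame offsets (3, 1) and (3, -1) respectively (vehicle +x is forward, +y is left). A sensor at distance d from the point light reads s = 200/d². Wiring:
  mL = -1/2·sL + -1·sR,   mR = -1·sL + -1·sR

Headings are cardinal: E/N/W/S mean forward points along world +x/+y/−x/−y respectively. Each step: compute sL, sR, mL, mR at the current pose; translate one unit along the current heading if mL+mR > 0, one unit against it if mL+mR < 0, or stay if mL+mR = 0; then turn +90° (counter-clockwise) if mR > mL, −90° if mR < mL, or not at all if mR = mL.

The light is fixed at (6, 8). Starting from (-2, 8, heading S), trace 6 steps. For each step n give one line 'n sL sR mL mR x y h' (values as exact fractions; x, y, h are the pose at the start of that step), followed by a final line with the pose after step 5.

0 100/29 20/9 -1030/261 -1480/261 -2 8 S
1 200/121 8/5 -1468/605 -1968/605 -2 9 W
2 5/2 50/13 -265/52 -165/26 -1 9 N
3 200/17 200/17 -300/17 -400/17 -1 8 E
4 100/29 20/9 -1030/261 -1480/261 -2 8 S
5 200/121 8/5 -1468/605 -1968/605 -2 9 W
final -1 9 N

n=0: pose=(-2,8,S); sL=100/29, sR=20/9; mL=-1030/261, mR=-1480/261; mL+mR=-2510/261 → advance -1; mR−mL=-50/29 → turn -1·90°
n=1: pose=(-2,9,W); sL=200/121, sR=8/5; mL=-1468/605, mR=-1968/605; mL+mR=-3436/605 → advance -1; mR−mL=-100/121 → turn -1·90°
n=2: pose=(-1,9,N); sL=5/2, sR=50/13; mL=-265/52, mR=-165/26; mL+mR=-595/52 → advance -1; mR−mL=-5/4 → turn -1·90°
n=3: pose=(-1,8,E); sL=200/17, sR=200/17; mL=-300/17, mR=-400/17; mL+mR=-700/17 → advance -1; mR−mL=-100/17 → turn -1·90°
n=4: pose=(-2,8,S); sL=100/29, sR=20/9; mL=-1030/261, mR=-1480/261; mL+mR=-2510/261 → advance -1; mR−mL=-50/29 → turn -1·90°
n=5: pose=(-2,9,W); sL=200/121, sR=8/5; mL=-1468/605, mR=-1968/605; mL+mR=-3436/605 → advance -1; mR−mL=-100/121 → turn -1·90°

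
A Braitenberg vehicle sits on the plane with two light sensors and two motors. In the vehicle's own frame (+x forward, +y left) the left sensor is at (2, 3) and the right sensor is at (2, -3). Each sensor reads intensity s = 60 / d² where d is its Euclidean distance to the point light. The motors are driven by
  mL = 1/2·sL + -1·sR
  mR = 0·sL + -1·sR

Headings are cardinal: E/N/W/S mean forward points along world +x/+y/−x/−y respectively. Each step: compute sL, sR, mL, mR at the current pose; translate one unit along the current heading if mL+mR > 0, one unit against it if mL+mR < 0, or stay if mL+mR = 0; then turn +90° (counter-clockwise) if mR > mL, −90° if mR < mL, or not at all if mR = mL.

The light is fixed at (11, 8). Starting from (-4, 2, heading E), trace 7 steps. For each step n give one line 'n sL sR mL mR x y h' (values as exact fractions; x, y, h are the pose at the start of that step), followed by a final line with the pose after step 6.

n=0: pose=(-4,2,E); sL=30/89, sR=6/25; mL=-159/2225, mR=-6/25; mL+mR=-693/2225 → advance -1; mR−mL=-15/89 → turn -1·90°
n=1: pose=(-5,2,S); sL=60/233, sR=12/85; mL=-246/19805, mR=-12/85; mL+mR=-3042/19805 → advance -1; mR−mL=-30/233 → turn -1·90°
n=2: pose=(-5,3,W); sL=15/97, sR=15/82; mL=-420/3977, mR=-15/82; mL+mR=-2295/7954 → advance -1; mR−mL=-15/194 → turn -1·90°
n=3: pose=(-4,3,N); sL=20/111, sR=20/51; mL=-190/629, mR=-20/51; mL+mR=-1310/1887 → advance -1; mR−mL=-10/111 → turn -1·90°
n=4: pose=(-4,2,E); sL=30/89, sR=6/25; mL=-159/2225, mR=-6/25; mL+mR=-693/2225 → advance -1; mR−mL=-15/89 → turn -1·90°
n=5: pose=(-5,2,S); sL=60/233, sR=12/85; mL=-246/19805, mR=-12/85; mL+mR=-3042/19805 → advance -1; mR−mL=-30/233 → turn -1·90°
n=6: pose=(-5,3,W); sL=15/97, sR=15/82; mL=-420/3977, mR=-15/82; mL+mR=-2295/7954 → advance -1; mR−mL=-15/194 → turn -1·90°

0 30/89 6/25 -159/2225 -6/25 -4 2 E
1 60/233 12/85 -246/19805 -12/85 -5 2 S
2 15/97 15/82 -420/3977 -15/82 -5 3 W
3 20/111 20/51 -190/629 -20/51 -4 3 N
4 30/89 6/25 -159/2225 -6/25 -4 2 E
5 60/233 12/85 -246/19805 -12/85 -5 2 S
6 15/97 15/82 -420/3977 -15/82 -5 3 W
final -4 3 N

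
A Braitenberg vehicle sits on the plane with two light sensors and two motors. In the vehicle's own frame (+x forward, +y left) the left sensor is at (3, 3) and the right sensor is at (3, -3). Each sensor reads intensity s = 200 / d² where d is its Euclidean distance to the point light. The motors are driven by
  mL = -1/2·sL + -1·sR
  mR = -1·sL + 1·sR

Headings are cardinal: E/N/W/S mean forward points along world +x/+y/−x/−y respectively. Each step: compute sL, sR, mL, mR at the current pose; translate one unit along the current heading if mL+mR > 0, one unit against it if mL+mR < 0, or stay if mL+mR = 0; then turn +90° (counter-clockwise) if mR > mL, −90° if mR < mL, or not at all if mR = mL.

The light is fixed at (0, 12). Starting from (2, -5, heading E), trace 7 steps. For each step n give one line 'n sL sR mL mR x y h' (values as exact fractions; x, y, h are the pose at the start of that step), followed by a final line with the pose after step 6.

0 200/221 8/17 -12/13 -96/221 2 -5 E
1 1 50/53 -153/106 -3/53 1 -5 N
2 40/89 200/229 -22380/20381 8640/20381 1 -6 W
3 100/233 100/221 -34350/51493 1200/51493 2 -6 S
4 200/221 8/17 -12/13 -96/221 2 -5 E
5 1 50/53 -153/106 -3/53 1 -5 N
6 40/89 200/229 -22380/20381 8640/20381 1 -6 W
final 2 -6 S

n=0: pose=(2,-5,E); sL=200/221, sR=8/17; mL=-12/13, mR=-96/221; mL+mR=-300/221 → advance -1; mR−mL=108/221 → turn +1·90°
n=1: pose=(1,-5,N); sL=1, sR=50/53; mL=-153/106, mR=-3/53; mL+mR=-3/2 → advance -1; mR−mL=147/106 → turn +1·90°
n=2: pose=(1,-6,W); sL=40/89, sR=200/229; mL=-22380/20381, mR=8640/20381; mL+mR=-60/89 → advance -1; mR−mL=31020/20381 → turn +1·90°
n=3: pose=(2,-6,S); sL=100/233, sR=100/221; mL=-34350/51493, mR=1200/51493; mL+mR=-150/233 → advance -1; mR−mL=35550/51493 → turn +1·90°
n=4: pose=(2,-5,E); sL=200/221, sR=8/17; mL=-12/13, mR=-96/221; mL+mR=-300/221 → advance -1; mR−mL=108/221 → turn +1·90°
n=5: pose=(1,-5,N); sL=1, sR=50/53; mL=-153/106, mR=-3/53; mL+mR=-3/2 → advance -1; mR−mL=147/106 → turn +1·90°
n=6: pose=(1,-6,W); sL=40/89, sR=200/229; mL=-22380/20381, mR=8640/20381; mL+mR=-60/89 → advance -1; mR−mL=31020/20381 → turn +1·90°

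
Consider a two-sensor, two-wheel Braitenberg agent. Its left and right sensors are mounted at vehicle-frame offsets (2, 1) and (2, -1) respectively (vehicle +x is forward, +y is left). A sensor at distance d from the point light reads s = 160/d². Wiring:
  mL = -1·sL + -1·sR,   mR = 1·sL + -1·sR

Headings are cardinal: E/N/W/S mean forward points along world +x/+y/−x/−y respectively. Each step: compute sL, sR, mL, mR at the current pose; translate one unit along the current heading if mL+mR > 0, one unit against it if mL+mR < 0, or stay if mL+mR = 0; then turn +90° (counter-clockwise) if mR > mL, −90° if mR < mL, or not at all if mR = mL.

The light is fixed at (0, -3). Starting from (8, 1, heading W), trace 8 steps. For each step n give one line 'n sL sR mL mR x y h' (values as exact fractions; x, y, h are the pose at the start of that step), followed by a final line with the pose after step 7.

0 32/9 160/61 -3392/549 512/549 8 1 W
1 20/13 40/17 -860/221 -180/221 9 1 S
2 160/157 160/137 -47040/21509 -3200/21509 9 2 E
3 80/49 16/13 -1824/637 256/637 8 2 N
4 32/9 160/61 -3392/549 512/549 8 1 W
5 20/13 40/17 -860/221 -180/221 9 1 S
6 160/157 160/137 -47040/21509 -3200/21509 9 2 E
7 80/49 16/13 -1824/637 256/637 8 2 N
final 8 1 W

n=0: pose=(8,1,W); sL=32/9, sR=160/61; mL=-3392/549, mR=512/549; mL+mR=-320/61 → advance -1; mR−mL=64/9 → turn +1·90°
n=1: pose=(9,1,S); sL=20/13, sR=40/17; mL=-860/221, mR=-180/221; mL+mR=-80/17 → advance -1; mR−mL=40/13 → turn +1·90°
n=2: pose=(9,2,E); sL=160/157, sR=160/137; mL=-47040/21509, mR=-3200/21509; mL+mR=-320/137 → advance -1; mR−mL=320/157 → turn +1·90°
n=3: pose=(8,2,N); sL=80/49, sR=16/13; mL=-1824/637, mR=256/637; mL+mR=-32/13 → advance -1; mR−mL=160/49 → turn +1·90°
n=4: pose=(8,1,W); sL=32/9, sR=160/61; mL=-3392/549, mR=512/549; mL+mR=-320/61 → advance -1; mR−mL=64/9 → turn +1·90°
n=5: pose=(9,1,S); sL=20/13, sR=40/17; mL=-860/221, mR=-180/221; mL+mR=-80/17 → advance -1; mR−mL=40/13 → turn +1·90°
n=6: pose=(9,2,E); sL=160/157, sR=160/137; mL=-47040/21509, mR=-3200/21509; mL+mR=-320/137 → advance -1; mR−mL=320/157 → turn +1·90°
n=7: pose=(8,2,N); sL=80/49, sR=16/13; mL=-1824/637, mR=256/637; mL+mR=-32/13 → advance -1; mR−mL=160/49 → turn +1·90°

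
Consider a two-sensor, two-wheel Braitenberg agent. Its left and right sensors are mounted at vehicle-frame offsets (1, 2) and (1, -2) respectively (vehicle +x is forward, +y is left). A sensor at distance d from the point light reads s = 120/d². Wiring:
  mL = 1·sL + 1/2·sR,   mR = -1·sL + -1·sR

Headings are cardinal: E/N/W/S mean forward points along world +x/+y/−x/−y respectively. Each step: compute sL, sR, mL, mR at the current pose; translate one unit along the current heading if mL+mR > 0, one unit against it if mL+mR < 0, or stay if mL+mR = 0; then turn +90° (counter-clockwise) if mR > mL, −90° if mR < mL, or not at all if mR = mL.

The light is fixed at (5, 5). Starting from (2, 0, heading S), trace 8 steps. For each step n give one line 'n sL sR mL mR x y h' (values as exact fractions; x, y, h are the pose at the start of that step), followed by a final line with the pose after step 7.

0 120/37 120/61 9540/2257 -11760/2257 2 0 S
1 30/13 6 69/13 -108/13 2 1 W
2 24/5 40/3 172/15 -272/15 3 1 N
3 12 12/5 66/5 -72/5 3 0 E
4 120/37 120/61 9540/2257 -11760/2257 2 0 S
5 30/13 6 69/13 -108/13 2 1 W
6 24/5 40/3 172/15 -272/15 3 1 N
7 12 12/5 66/5 -72/5 3 0 E
final 2 0 S

n=0: pose=(2,0,S); sL=120/37, sR=120/61; mL=9540/2257, mR=-11760/2257; mL+mR=-60/61 → advance -1; mR−mL=-21300/2257 → turn -1·90°
n=1: pose=(2,1,W); sL=30/13, sR=6; mL=69/13, mR=-108/13; mL+mR=-3 → advance -1; mR−mL=-177/13 → turn -1·90°
n=2: pose=(3,1,N); sL=24/5, sR=40/3; mL=172/15, mR=-272/15; mL+mR=-20/3 → advance -1; mR−mL=-148/5 → turn -1·90°
n=3: pose=(3,0,E); sL=12, sR=12/5; mL=66/5, mR=-72/5; mL+mR=-6/5 → advance -1; mR−mL=-138/5 → turn -1·90°
n=4: pose=(2,0,S); sL=120/37, sR=120/61; mL=9540/2257, mR=-11760/2257; mL+mR=-60/61 → advance -1; mR−mL=-21300/2257 → turn -1·90°
n=5: pose=(2,1,W); sL=30/13, sR=6; mL=69/13, mR=-108/13; mL+mR=-3 → advance -1; mR−mL=-177/13 → turn -1·90°
n=6: pose=(3,1,N); sL=24/5, sR=40/3; mL=172/15, mR=-272/15; mL+mR=-20/3 → advance -1; mR−mL=-148/5 → turn -1·90°
n=7: pose=(3,0,E); sL=12, sR=12/5; mL=66/5, mR=-72/5; mL+mR=-6/5 → advance -1; mR−mL=-138/5 → turn -1·90°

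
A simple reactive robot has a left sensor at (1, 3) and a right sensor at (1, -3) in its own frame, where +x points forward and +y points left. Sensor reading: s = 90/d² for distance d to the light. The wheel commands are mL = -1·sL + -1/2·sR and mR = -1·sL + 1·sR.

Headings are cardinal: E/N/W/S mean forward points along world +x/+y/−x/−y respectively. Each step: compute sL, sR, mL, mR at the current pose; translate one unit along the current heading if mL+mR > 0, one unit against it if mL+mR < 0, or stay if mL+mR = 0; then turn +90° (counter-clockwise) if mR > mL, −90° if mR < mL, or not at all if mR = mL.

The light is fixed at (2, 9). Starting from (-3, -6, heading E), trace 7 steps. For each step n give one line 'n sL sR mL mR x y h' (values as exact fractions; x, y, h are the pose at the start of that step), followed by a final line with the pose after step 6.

n=0: pose=(-3,-6,E); sL=9/16, sR=9/34; mL=-189/272, mR=-81/272; mL+mR=-135/136 → advance -1; mR−mL=27/68 → turn +1·90°
n=1: pose=(-4,-6,N); sL=90/277, sR=18/41; mL=-6183/11357, mR=1296/11357; mL+mR=-4887/11357 → advance -1; mR−mL=27/41 → turn +1·90°
n=2: pose=(-4,-7,W); sL=9/41, sR=45/109; mL=-3807/8938, mR=864/4469; mL+mR=-2079/8938 → advance -1; mR−mL=135/218 → turn +1·90°
n=3: pose=(-3,-7,S); sL=90/293, sR=90/353; mL=-44955/103429, mR=-5400/103429; mL+mR=-50355/103429 → advance -1; mR−mL=135/353 → turn +1·90°
n=4: pose=(-3,-6,E); sL=9/16, sR=9/34; mL=-189/272, mR=-81/272; mL+mR=-135/136 → advance -1; mR−mL=27/68 → turn +1·90°
n=5: pose=(-4,-6,N); sL=90/277, sR=18/41; mL=-6183/11357, mR=1296/11357; mL+mR=-4887/11357 → advance -1; mR−mL=27/41 → turn +1·90°
n=6: pose=(-4,-7,W); sL=9/41, sR=45/109; mL=-3807/8938, mR=864/4469; mL+mR=-2079/8938 → advance -1; mR−mL=135/218 → turn +1·90°

0 9/16 9/34 -189/272 -81/272 -3 -6 E
1 90/277 18/41 -6183/11357 1296/11357 -4 -6 N
2 9/41 45/109 -3807/8938 864/4469 -4 -7 W
3 90/293 90/353 -44955/103429 -5400/103429 -3 -7 S
4 9/16 9/34 -189/272 -81/272 -3 -6 E
5 90/277 18/41 -6183/11357 1296/11357 -4 -6 N
6 9/41 45/109 -3807/8938 864/4469 -4 -7 W
final -3 -7 S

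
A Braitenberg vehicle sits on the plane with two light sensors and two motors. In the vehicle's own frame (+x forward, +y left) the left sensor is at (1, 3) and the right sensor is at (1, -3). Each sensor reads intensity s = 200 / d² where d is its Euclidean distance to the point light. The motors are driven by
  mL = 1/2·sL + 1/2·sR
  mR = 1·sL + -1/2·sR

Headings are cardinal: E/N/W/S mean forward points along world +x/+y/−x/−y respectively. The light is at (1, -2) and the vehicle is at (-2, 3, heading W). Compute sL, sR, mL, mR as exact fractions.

left sensor world pos  = (-3, 0); dL² = 20
right sensor world pos = (-3, 6); dR² = 80
sL = 200/20 = 10
sR = 200/80 = 5/2
mL = 1/2·sL + 1/2·sR = 25/4
mR = 1·sL + -1/2·sR = 35/4

10 5/2 25/4 35/4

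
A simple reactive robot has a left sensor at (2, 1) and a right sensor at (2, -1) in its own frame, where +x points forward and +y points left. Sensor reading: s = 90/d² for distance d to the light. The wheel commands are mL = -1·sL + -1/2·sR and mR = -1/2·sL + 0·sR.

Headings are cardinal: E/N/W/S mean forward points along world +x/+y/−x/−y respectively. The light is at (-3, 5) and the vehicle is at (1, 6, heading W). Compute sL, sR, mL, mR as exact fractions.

45/2 45/4 -225/8 -45/4

left sensor world pos  = (-1, 5); dL² = 4
right sensor world pos = (-1, 7); dR² = 8
sL = 90/4 = 45/2
sR = 90/8 = 45/4
mL = -1·sL + -1/2·sR = -225/8
mR = -1/2·sL + 0·sR = -45/4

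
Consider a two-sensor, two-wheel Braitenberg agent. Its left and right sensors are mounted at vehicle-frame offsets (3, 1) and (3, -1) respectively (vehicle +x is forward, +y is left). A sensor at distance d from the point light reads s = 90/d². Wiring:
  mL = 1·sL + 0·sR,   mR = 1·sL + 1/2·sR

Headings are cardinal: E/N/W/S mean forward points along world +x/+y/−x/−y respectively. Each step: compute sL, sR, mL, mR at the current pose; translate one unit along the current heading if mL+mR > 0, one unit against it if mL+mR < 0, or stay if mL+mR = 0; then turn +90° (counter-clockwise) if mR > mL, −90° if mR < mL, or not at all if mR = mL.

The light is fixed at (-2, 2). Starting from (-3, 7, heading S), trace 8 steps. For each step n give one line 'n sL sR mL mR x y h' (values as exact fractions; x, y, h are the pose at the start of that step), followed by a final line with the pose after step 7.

0 45/2 45/4 45/2 225/8 -3 7 S
1 90/29 90/13 90/29 2475/377 -3 6 E
2 9/5 9/5 9/5 27/10 -2 6 N
3 18/5 2 18/5 23/5 -2 7 W
4 45/2 45/4 45/2 225/8 -3 7 S
5 90/29 90/13 90/29 2475/377 -3 6 E
6 9/5 9/5 9/5 27/10 -2 6 N
7 18/5 2 18/5 23/5 -2 7 W
final -3 7 S

n=0: pose=(-3,7,S); sL=45/2, sR=45/4; mL=45/2, mR=225/8; mL+mR=405/8 → advance +1; mR−mL=45/8 → turn +1·90°
n=1: pose=(-3,6,E); sL=90/29, sR=90/13; mL=90/29, mR=2475/377; mL+mR=3645/377 → advance +1; mR−mL=45/13 → turn +1·90°
n=2: pose=(-2,6,N); sL=9/5, sR=9/5; mL=9/5, mR=27/10; mL+mR=9/2 → advance +1; mR−mL=9/10 → turn +1·90°
n=3: pose=(-2,7,W); sL=18/5, sR=2; mL=18/5, mR=23/5; mL+mR=41/5 → advance +1; mR−mL=1 → turn +1·90°
n=4: pose=(-3,7,S); sL=45/2, sR=45/4; mL=45/2, mR=225/8; mL+mR=405/8 → advance +1; mR−mL=45/8 → turn +1·90°
n=5: pose=(-3,6,E); sL=90/29, sR=90/13; mL=90/29, mR=2475/377; mL+mR=3645/377 → advance +1; mR−mL=45/13 → turn +1·90°
n=6: pose=(-2,6,N); sL=9/5, sR=9/5; mL=9/5, mR=27/10; mL+mR=9/2 → advance +1; mR−mL=9/10 → turn +1·90°
n=7: pose=(-2,7,W); sL=18/5, sR=2; mL=18/5, mR=23/5; mL+mR=41/5 → advance +1; mR−mL=1 → turn +1·90°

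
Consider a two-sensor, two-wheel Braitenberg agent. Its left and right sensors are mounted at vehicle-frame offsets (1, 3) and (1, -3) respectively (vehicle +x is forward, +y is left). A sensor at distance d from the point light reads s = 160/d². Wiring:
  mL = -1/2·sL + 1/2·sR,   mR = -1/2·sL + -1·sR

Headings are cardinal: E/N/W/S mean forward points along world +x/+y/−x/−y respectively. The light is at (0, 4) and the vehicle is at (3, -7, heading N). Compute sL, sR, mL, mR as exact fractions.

left sensor world pos  = (0, -6); dL² = 100
right sensor world pos = (6, -6); dR² = 136
sL = 160/100 = 8/5
sR = 160/136 = 20/17
mL = -1/2·sL + 1/2·sR = -18/85
mR = -1/2·sL + -1·sR = -168/85

8/5 20/17 -18/85 -168/85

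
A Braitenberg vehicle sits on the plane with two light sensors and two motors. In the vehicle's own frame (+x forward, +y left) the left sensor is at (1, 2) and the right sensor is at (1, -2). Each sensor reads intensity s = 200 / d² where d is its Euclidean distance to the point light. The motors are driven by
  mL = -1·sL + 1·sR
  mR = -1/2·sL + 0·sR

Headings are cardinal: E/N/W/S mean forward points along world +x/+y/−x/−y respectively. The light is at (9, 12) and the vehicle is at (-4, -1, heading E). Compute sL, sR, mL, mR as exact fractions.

left sensor world pos  = (-3, 1); dL² = 265
right sensor world pos = (-3, -3); dR² = 369
sL = 200/265 = 40/53
sR = 200/369 = 200/369
mL = -1·sL + 1·sR = -4160/19557
mR = -1/2·sL + 0·sR = -20/53

40/53 200/369 -4160/19557 -20/53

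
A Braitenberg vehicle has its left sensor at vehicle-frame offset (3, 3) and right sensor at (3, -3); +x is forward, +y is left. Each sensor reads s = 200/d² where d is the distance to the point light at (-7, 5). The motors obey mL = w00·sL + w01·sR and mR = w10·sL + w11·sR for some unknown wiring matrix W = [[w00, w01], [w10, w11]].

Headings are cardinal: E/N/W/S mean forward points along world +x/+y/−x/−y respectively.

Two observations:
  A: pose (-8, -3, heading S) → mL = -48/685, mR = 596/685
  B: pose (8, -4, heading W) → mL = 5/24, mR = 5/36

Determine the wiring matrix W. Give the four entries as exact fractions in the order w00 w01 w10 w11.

-1/2 1/2 1 -1/2

obs A: pose=(-8,-3,S) → sL=8/5, sR=200/137, mL=-48/685, mR=596/685
obs B: pose=(8,-4,W) → sL=25/36, sR=10/9, mL=5/24, mR=5/36
sensor matrix S = [[8/5, 200/137], [25/36, 10/9]]; det S = 314/411
solve [mL_A; mL_B] = S·[w00; w01] and [mR_A; mR_B] = S·[w10; w11]:
  w00 = -1/2, w01 = 1/2, w10 = 1, w11 = -1/2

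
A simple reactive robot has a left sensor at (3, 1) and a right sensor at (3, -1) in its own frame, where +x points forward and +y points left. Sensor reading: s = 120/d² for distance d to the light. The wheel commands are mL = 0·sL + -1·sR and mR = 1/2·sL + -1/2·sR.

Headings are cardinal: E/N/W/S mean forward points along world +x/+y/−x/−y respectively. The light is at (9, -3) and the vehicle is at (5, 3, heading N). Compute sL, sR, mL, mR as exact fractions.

60/53 4/3 -4/3 -16/159

left sensor world pos  = (4, 6); dL² = 106
right sensor world pos = (6, 6); dR² = 90
sL = 120/106 = 60/53
sR = 120/90 = 4/3
mL = 0·sL + -1·sR = -4/3
mR = 1/2·sL + -1/2·sR = -16/159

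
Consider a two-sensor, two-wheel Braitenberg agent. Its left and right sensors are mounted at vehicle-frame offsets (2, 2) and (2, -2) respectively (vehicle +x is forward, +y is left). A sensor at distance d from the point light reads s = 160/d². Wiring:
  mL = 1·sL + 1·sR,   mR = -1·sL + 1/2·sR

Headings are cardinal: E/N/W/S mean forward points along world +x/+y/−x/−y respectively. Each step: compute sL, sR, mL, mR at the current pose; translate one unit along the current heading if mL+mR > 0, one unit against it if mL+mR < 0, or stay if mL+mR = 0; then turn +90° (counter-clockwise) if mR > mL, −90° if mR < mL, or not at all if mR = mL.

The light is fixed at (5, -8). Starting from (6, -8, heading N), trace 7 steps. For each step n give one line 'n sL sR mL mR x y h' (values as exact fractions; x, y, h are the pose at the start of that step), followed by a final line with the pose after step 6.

0 32 160/13 576/13 -336/13 6 -8 N
1 80/9 16 224/9 -8/9 6 -7 E
2 160/17 160 2880/17 1200/17 7 -7 S
3 40 40 80 -20 7 -8 W
4 32 160/13 576/13 -336/13 6 -8 N
5 80/9 16 224/9 -8/9 6 -7 E
6 160/17 160 2880/17 1200/17 7 -7 S
final 7 -8 W

n=0: pose=(6,-8,N); sL=32, sR=160/13; mL=576/13, mR=-336/13; mL+mR=240/13 → advance +1; mR−mL=-912/13 → turn -1·90°
n=1: pose=(6,-7,E); sL=80/9, sR=16; mL=224/9, mR=-8/9; mL+mR=24 → advance +1; mR−mL=-232/9 → turn -1·90°
n=2: pose=(7,-7,S); sL=160/17, sR=160; mL=2880/17, mR=1200/17; mL+mR=240 → advance +1; mR−mL=-1680/17 → turn -1·90°
n=3: pose=(7,-8,W); sL=40, sR=40; mL=80, mR=-20; mL+mR=60 → advance +1; mR−mL=-100 → turn -1·90°
n=4: pose=(6,-8,N); sL=32, sR=160/13; mL=576/13, mR=-336/13; mL+mR=240/13 → advance +1; mR−mL=-912/13 → turn -1·90°
n=5: pose=(6,-7,E); sL=80/9, sR=16; mL=224/9, mR=-8/9; mL+mR=24 → advance +1; mR−mL=-232/9 → turn -1·90°
n=6: pose=(7,-7,S); sL=160/17, sR=160; mL=2880/17, mR=1200/17; mL+mR=240 → advance +1; mR−mL=-1680/17 → turn -1·90°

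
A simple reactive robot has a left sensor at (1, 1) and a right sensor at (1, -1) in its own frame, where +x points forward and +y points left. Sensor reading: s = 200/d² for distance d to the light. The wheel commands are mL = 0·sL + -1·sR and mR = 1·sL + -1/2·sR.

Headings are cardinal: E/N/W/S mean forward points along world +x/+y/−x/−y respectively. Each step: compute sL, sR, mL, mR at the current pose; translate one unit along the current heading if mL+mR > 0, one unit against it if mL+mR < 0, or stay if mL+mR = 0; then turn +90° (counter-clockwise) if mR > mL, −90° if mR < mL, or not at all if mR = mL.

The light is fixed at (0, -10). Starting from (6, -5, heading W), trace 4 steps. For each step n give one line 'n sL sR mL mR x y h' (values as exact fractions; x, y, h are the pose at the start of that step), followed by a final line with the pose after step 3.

n=0: pose=(6,-5,W); sL=200/41, sR=200/61; mL=-200/61, mR=8100/2501; mL+mR=-100/2501 → advance -1; mR−mL=16300/2501 → turn +1·90°
n=1: pose=(7,-5,S); sL=5/2, sR=50/13; mL=-50/13, mR=15/26; mL+mR=-85/26 → advance -1; mR−mL=115/26 → turn +1·90°
n=2: pose=(7,-4,E); sL=200/113, sR=200/89; mL=-200/89, mR=6500/10057; mL+mR=-16100/10057 → advance -1; mR−mL=29100/10057 → turn +1·90°
n=3: pose=(6,-4,N); sL=100/37, sR=100/49; mL=-100/49, mR=3050/1813; mL+mR=-650/1813 → advance -1; mR−mL=6750/1813 → turn +1·90°

0 200/41 200/61 -200/61 8100/2501 6 -5 W
1 5/2 50/13 -50/13 15/26 7 -5 S
2 200/113 200/89 -200/89 6500/10057 7 -4 E
3 100/37 100/49 -100/49 3050/1813 6 -4 N
final 6 -5 W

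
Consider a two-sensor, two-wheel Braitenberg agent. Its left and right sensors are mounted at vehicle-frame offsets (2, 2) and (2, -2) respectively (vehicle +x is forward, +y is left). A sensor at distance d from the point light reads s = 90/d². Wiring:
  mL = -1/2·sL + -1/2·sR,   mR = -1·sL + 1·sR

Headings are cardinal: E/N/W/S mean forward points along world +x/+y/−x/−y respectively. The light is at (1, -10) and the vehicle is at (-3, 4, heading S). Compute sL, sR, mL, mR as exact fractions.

45/74 1/2 -41/74 -4/37

left sensor world pos  = (-1, 2); dL² = 148
right sensor world pos = (-5, 2); dR² = 180
sL = 90/148 = 45/74
sR = 90/180 = 1/2
mL = -1/2·sL + -1/2·sR = -41/74
mR = -1·sL + 1·sR = -4/37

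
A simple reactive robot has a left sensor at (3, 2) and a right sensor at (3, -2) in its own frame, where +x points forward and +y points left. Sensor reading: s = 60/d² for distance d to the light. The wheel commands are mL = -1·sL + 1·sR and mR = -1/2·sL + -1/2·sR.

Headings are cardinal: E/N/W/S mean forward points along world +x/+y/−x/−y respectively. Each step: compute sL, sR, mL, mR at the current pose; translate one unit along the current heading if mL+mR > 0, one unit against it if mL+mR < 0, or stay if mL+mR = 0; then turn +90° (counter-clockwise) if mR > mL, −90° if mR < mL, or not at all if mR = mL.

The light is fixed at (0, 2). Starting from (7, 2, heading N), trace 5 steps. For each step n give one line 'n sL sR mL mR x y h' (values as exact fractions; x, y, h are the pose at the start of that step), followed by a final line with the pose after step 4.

0 30/17 2/3 -56/51 -62/51 7 2 N
1 60/101 60/109 -480/11009 -6300/11009 7 1 E
2 3/4 15/8 9/8 -21/16 6 1 S
3 60/13 60/13 0 -60/13 6 2 W
4 30/17 2/3 -56/51 -62/51 7 2 N
final 7 1 E

n=0: pose=(7,2,N); sL=30/17, sR=2/3; mL=-56/51, mR=-62/51; mL+mR=-118/51 → advance -1; mR−mL=-2/17 → turn -1·90°
n=1: pose=(7,1,E); sL=60/101, sR=60/109; mL=-480/11009, mR=-6300/11009; mL+mR=-6780/11009 → advance -1; mR−mL=-5820/11009 → turn -1·90°
n=2: pose=(6,1,S); sL=3/4, sR=15/8; mL=9/8, mR=-21/16; mL+mR=-3/16 → advance -1; mR−mL=-39/16 → turn -1·90°
n=3: pose=(6,2,W); sL=60/13, sR=60/13; mL=0, mR=-60/13; mL+mR=-60/13 → advance -1; mR−mL=-60/13 → turn -1·90°
n=4: pose=(7,2,N); sL=30/17, sR=2/3; mL=-56/51, mR=-62/51; mL+mR=-118/51 → advance -1; mR−mL=-2/17 → turn -1·90°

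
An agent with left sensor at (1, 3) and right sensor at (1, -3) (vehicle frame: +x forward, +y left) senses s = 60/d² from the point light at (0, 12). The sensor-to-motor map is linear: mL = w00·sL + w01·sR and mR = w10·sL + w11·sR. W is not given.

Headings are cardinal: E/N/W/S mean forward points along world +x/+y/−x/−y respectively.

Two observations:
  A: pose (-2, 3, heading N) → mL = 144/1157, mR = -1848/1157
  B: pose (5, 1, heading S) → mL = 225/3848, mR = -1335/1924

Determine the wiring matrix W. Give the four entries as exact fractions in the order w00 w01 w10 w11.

-1/2 1/2 -1 -1

obs A: pose=(-2,3,N) → sL=60/89, sR=12/13, mL=144/1157, mR=-1848/1157
obs B: pose=(5,1,S) → sL=15/52, sR=15/37, mL=225/3848, mR=-1335/1924
sensor matrix S = [[60/89, 12/13], [15/52, 15/37]]; det S = 3915/556517
solve [mL_A; mL_B] = S·[w00; w01] and [mR_A; mR_B] = S·[w10; w11]:
  w00 = -1/2, w01 = 1/2, w10 = -1, w11 = -1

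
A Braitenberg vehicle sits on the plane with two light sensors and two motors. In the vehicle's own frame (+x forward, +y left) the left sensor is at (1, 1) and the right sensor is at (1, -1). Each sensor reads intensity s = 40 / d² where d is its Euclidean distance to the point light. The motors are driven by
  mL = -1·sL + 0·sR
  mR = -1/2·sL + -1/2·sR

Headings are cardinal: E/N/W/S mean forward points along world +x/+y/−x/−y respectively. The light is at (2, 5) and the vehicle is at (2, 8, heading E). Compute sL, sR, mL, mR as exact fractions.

left sensor world pos  = (3, 9); dL² = 17
right sensor world pos = (3, 7); dR² = 5
sL = 40/17 = 40/17
sR = 40/5 = 8
mL = -1·sL + 0·sR = -40/17
mR = -1/2·sL + -1/2·sR = -88/17

40/17 8 -40/17 -88/17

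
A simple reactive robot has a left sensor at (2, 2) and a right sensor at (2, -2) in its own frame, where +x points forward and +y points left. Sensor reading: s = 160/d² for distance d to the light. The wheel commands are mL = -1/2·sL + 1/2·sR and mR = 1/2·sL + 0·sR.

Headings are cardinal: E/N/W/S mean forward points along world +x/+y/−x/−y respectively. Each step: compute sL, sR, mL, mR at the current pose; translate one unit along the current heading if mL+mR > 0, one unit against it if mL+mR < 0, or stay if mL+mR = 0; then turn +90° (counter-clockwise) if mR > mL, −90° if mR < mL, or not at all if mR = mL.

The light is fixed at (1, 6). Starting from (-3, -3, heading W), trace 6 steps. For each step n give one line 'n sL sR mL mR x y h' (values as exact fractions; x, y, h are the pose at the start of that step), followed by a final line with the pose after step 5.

0 160/157 32/17 1152/2669 80/157 -3 -3 W
1 16/13 16/17 -32/221 8/13 -4 -3 S
2 160/73 160/153 -6400/11169 80/73 -4 -4 E
3 8/5 40/17 32/85 4/5 -3 -4 N
4 160/157 32/17 1152/2669 80/157 -3 -3 W
5 16/13 16/17 -32/221 8/13 -4 -3 S
final -4 -4 E

n=0: pose=(-3,-3,W); sL=160/157, sR=32/17; mL=1152/2669, mR=80/157; mL+mR=16/17 → advance +1; mR−mL=208/2669 → turn +1·90°
n=1: pose=(-4,-3,S); sL=16/13, sR=16/17; mL=-32/221, mR=8/13; mL+mR=8/17 → advance +1; mR−mL=168/221 → turn +1·90°
n=2: pose=(-4,-4,E); sL=160/73, sR=160/153; mL=-6400/11169, mR=80/73; mL+mR=80/153 → advance +1; mR−mL=18640/11169 → turn +1·90°
n=3: pose=(-3,-4,N); sL=8/5, sR=40/17; mL=32/85, mR=4/5; mL+mR=20/17 → advance +1; mR−mL=36/85 → turn +1·90°
n=4: pose=(-3,-3,W); sL=160/157, sR=32/17; mL=1152/2669, mR=80/157; mL+mR=16/17 → advance +1; mR−mL=208/2669 → turn +1·90°
n=5: pose=(-4,-3,S); sL=16/13, sR=16/17; mL=-32/221, mR=8/13; mL+mR=8/17 → advance +1; mR−mL=168/221 → turn +1·90°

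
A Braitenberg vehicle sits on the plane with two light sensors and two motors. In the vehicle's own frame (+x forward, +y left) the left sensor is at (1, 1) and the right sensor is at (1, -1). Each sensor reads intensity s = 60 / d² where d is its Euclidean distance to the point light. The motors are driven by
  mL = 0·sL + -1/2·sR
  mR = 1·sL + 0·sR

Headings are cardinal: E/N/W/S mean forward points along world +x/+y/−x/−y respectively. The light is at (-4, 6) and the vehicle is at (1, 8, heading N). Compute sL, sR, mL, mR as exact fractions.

12/5 4/3 -2/3 12/5

left sensor world pos  = (0, 9); dL² = 25
right sensor world pos = (2, 9); dR² = 45
sL = 60/25 = 12/5
sR = 60/45 = 4/3
mL = 0·sL + -1/2·sR = -2/3
mR = 1·sL + 0·sR = 12/5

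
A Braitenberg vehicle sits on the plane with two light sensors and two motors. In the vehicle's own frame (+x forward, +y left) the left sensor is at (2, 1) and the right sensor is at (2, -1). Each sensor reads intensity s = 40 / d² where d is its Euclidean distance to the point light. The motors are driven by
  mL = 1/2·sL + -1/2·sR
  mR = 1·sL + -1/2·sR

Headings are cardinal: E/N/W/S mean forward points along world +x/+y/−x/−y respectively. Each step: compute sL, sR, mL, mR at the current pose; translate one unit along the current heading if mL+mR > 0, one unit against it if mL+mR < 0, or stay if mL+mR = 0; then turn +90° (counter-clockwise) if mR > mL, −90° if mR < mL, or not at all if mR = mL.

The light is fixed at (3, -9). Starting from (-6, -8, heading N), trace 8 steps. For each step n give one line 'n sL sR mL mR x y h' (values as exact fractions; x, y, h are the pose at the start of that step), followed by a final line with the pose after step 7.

0 40/109 40/73 -720/7957 740/7957 -6 -8 N
1 20/61 4/13 8/793 138/793 -6 -7 W
2 40/81 40/121 800/9801 3220/9801 -7 -7 S
3 10/17 5/8 -5/272 75/272 -7 -8 E
4 40/109 40/73 -720/7957 740/7957 -6 -8 N
5 20/61 4/13 8/793 138/793 -6 -7 W
6 40/81 40/121 800/9801 3220/9801 -7 -7 S
7 10/17 5/8 -5/272 75/272 -7 -8 E
final -6 -8 N

n=0: pose=(-6,-8,N); sL=40/109, sR=40/73; mL=-720/7957, mR=740/7957; mL+mR=20/7957 → advance +1; mR−mL=20/109 → turn +1·90°
n=1: pose=(-6,-7,W); sL=20/61, sR=4/13; mL=8/793, mR=138/793; mL+mR=146/793 → advance +1; mR−mL=10/61 → turn +1·90°
n=2: pose=(-7,-7,S); sL=40/81, sR=40/121; mL=800/9801, mR=3220/9801; mL+mR=1340/3267 → advance +1; mR−mL=20/81 → turn +1·90°
n=3: pose=(-7,-8,E); sL=10/17, sR=5/8; mL=-5/272, mR=75/272; mL+mR=35/136 → advance +1; mR−mL=5/17 → turn +1·90°
n=4: pose=(-6,-8,N); sL=40/109, sR=40/73; mL=-720/7957, mR=740/7957; mL+mR=20/7957 → advance +1; mR−mL=20/109 → turn +1·90°
n=5: pose=(-6,-7,W); sL=20/61, sR=4/13; mL=8/793, mR=138/793; mL+mR=146/793 → advance +1; mR−mL=10/61 → turn +1·90°
n=6: pose=(-7,-7,S); sL=40/81, sR=40/121; mL=800/9801, mR=3220/9801; mL+mR=1340/3267 → advance +1; mR−mL=20/81 → turn +1·90°
n=7: pose=(-7,-8,E); sL=10/17, sR=5/8; mL=-5/272, mR=75/272; mL+mR=35/136 → advance +1; mR−mL=5/17 → turn +1·90°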